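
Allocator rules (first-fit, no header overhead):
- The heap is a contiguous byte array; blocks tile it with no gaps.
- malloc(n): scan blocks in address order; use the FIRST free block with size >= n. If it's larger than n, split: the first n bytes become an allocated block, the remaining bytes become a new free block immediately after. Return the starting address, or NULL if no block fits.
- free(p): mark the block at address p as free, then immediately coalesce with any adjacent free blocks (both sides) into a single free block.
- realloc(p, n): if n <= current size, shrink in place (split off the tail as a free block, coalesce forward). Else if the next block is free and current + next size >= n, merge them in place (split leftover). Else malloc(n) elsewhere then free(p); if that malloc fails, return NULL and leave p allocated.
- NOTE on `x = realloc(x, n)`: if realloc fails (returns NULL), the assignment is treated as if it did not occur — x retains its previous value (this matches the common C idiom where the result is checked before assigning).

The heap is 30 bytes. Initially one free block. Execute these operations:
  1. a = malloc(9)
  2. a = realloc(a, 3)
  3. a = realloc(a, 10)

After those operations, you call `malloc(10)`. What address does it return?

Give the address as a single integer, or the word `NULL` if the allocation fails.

Answer: 10

Derivation:
Op 1: a = malloc(9) -> a = 0; heap: [0-8 ALLOC][9-29 FREE]
Op 2: a = realloc(a, 3) -> a = 0; heap: [0-2 ALLOC][3-29 FREE]
Op 3: a = realloc(a, 10) -> a = 0; heap: [0-9 ALLOC][10-29 FREE]
malloc(10): first-fit scan over [0-9 ALLOC][10-29 FREE] -> 10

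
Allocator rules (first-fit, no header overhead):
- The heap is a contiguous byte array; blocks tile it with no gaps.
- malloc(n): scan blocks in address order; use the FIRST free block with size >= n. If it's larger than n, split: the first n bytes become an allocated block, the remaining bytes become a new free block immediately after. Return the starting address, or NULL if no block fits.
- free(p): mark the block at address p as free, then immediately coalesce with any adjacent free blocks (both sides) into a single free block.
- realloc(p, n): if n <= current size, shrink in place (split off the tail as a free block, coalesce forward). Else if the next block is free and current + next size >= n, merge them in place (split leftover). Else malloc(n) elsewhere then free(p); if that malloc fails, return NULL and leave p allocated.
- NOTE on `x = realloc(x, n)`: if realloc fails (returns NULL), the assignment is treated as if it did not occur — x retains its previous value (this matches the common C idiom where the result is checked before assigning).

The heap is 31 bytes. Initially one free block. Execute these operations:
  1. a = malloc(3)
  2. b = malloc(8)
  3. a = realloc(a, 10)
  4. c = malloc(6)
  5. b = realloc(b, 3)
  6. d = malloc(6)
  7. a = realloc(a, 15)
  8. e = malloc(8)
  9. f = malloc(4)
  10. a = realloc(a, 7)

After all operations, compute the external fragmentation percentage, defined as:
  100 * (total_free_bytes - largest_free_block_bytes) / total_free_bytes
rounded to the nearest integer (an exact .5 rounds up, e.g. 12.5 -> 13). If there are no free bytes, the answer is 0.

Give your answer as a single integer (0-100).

Op 1: a = malloc(3) -> a = 0; heap: [0-2 ALLOC][3-30 FREE]
Op 2: b = malloc(8) -> b = 3; heap: [0-2 ALLOC][3-10 ALLOC][11-30 FREE]
Op 3: a = realloc(a, 10) -> a = 11; heap: [0-2 FREE][3-10 ALLOC][11-20 ALLOC][21-30 FREE]
Op 4: c = malloc(6) -> c = 21; heap: [0-2 FREE][3-10 ALLOC][11-20 ALLOC][21-26 ALLOC][27-30 FREE]
Op 5: b = realloc(b, 3) -> b = 3; heap: [0-2 FREE][3-5 ALLOC][6-10 FREE][11-20 ALLOC][21-26 ALLOC][27-30 FREE]
Op 6: d = malloc(6) -> d = NULL; heap: [0-2 FREE][3-5 ALLOC][6-10 FREE][11-20 ALLOC][21-26 ALLOC][27-30 FREE]
Op 7: a = realloc(a, 15) -> NULL (a unchanged); heap: [0-2 FREE][3-5 ALLOC][6-10 FREE][11-20 ALLOC][21-26 ALLOC][27-30 FREE]
Op 8: e = malloc(8) -> e = NULL; heap: [0-2 FREE][3-5 ALLOC][6-10 FREE][11-20 ALLOC][21-26 ALLOC][27-30 FREE]
Op 9: f = malloc(4) -> f = 6; heap: [0-2 FREE][3-5 ALLOC][6-9 ALLOC][10-10 FREE][11-20 ALLOC][21-26 ALLOC][27-30 FREE]
Op 10: a = realloc(a, 7) -> a = 11; heap: [0-2 FREE][3-5 ALLOC][6-9 ALLOC][10-10 FREE][11-17 ALLOC][18-20 FREE][21-26 ALLOC][27-30 FREE]
Free blocks: [3 1 3 4] total_free=11 largest=4 -> 100*(11-4)/11 = 700/11 ≈ 63.636 -> rounds to 64

Answer: 64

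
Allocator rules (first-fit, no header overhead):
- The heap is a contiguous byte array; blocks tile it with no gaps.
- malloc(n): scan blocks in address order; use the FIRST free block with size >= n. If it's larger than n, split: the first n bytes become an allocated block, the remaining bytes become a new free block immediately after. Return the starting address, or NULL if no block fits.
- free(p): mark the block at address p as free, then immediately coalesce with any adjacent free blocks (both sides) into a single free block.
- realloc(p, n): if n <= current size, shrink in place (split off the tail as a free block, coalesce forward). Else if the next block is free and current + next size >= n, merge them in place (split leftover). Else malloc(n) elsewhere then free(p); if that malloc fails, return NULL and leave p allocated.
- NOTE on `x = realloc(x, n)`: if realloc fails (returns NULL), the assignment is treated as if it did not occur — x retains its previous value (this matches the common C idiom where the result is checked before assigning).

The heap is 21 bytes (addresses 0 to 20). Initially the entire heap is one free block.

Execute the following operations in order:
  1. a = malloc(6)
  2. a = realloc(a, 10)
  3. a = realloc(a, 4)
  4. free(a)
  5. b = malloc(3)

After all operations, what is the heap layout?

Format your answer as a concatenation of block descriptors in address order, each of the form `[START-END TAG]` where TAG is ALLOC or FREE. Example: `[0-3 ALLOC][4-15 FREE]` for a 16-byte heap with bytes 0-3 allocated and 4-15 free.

Op 1: a = malloc(6) -> a = 0; heap: [0-5 ALLOC][6-20 FREE]
Op 2: a = realloc(a, 10) -> a = 0; heap: [0-9 ALLOC][10-20 FREE]
Op 3: a = realloc(a, 4) -> a = 0; heap: [0-3 ALLOC][4-20 FREE]
Op 4: free(a) -> (freed a); heap: [0-20 FREE]
Op 5: b = malloc(3) -> b = 0; heap: [0-2 ALLOC][3-20 FREE]

Answer: [0-2 ALLOC][3-20 FREE]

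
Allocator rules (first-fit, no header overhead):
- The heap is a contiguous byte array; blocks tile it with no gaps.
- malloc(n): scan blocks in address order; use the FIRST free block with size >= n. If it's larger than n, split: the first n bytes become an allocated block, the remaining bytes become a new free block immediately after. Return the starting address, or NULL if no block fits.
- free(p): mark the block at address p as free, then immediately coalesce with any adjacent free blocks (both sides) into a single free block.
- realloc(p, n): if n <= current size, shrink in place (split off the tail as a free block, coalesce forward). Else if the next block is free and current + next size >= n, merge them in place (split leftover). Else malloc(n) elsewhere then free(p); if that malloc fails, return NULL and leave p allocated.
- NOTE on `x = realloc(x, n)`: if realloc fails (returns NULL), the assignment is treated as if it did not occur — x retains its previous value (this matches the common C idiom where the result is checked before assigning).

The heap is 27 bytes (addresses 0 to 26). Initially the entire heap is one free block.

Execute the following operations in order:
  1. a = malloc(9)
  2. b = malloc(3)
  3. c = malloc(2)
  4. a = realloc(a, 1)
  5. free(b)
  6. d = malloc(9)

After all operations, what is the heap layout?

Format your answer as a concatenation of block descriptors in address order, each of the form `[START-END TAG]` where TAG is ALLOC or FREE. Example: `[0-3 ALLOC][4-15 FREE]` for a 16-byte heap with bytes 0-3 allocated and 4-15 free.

Answer: [0-0 ALLOC][1-9 ALLOC][10-11 FREE][12-13 ALLOC][14-26 FREE]

Derivation:
Op 1: a = malloc(9) -> a = 0; heap: [0-8 ALLOC][9-26 FREE]
Op 2: b = malloc(3) -> b = 9; heap: [0-8 ALLOC][9-11 ALLOC][12-26 FREE]
Op 3: c = malloc(2) -> c = 12; heap: [0-8 ALLOC][9-11 ALLOC][12-13 ALLOC][14-26 FREE]
Op 4: a = realloc(a, 1) -> a = 0; heap: [0-0 ALLOC][1-8 FREE][9-11 ALLOC][12-13 ALLOC][14-26 FREE]
Op 5: free(b) -> (freed b); heap: [0-0 ALLOC][1-11 FREE][12-13 ALLOC][14-26 FREE]
Op 6: d = malloc(9) -> d = 1; heap: [0-0 ALLOC][1-9 ALLOC][10-11 FREE][12-13 ALLOC][14-26 FREE]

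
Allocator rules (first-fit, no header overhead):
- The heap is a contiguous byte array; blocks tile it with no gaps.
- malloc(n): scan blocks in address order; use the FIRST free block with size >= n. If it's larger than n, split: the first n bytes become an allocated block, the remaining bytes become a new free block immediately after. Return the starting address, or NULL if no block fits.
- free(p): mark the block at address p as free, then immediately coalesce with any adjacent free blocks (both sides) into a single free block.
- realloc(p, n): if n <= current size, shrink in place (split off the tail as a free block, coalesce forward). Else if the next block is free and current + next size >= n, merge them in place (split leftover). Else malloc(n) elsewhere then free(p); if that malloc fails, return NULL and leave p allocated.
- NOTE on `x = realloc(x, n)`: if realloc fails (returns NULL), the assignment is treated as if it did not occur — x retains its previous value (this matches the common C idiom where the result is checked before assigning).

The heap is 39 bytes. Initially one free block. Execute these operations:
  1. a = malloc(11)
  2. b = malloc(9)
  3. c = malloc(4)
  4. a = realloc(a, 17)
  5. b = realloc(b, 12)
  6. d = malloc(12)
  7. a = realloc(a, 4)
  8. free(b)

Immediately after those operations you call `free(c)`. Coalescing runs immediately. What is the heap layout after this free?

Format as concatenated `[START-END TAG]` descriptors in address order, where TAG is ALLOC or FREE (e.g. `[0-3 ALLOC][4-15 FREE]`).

Answer: [0-3 ALLOC][4-38 FREE]

Derivation:
Op 1: a = malloc(11) -> a = 0; heap: [0-10 ALLOC][11-38 FREE]
Op 2: b = malloc(9) -> b = 11; heap: [0-10 ALLOC][11-19 ALLOC][20-38 FREE]
Op 3: c = malloc(4) -> c = 20; heap: [0-10 ALLOC][11-19 ALLOC][20-23 ALLOC][24-38 FREE]
Op 4: a = realloc(a, 17) -> NULL (a unchanged); heap: [0-10 ALLOC][11-19 ALLOC][20-23 ALLOC][24-38 FREE]
Op 5: b = realloc(b, 12) -> b = 24; heap: [0-10 ALLOC][11-19 FREE][20-23 ALLOC][24-35 ALLOC][36-38 FREE]
Op 6: d = malloc(12) -> d = NULL; heap: [0-10 ALLOC][11-19 FREE][20-23 ALLOC][24-35 ALLOC][36-38 FREE]
Op 7: a = realloc(a, 4) -> a = 0; heap: [0-3 ALLOC][4-19 FREE][20-23 ALLOC][24-35 ALLOC][36-38 FREE]
Op 8: free(b) -> (freed b); heap: [0-3 ALLOC][4-19 FREE][20-23 ALLOC][24-38 FREE]
free(c): c = 20 -> block [20-23 ALLOC]; mark free, coalesce with adjacent free neighbors -> [0-3 ALLOC][4-38 FREE]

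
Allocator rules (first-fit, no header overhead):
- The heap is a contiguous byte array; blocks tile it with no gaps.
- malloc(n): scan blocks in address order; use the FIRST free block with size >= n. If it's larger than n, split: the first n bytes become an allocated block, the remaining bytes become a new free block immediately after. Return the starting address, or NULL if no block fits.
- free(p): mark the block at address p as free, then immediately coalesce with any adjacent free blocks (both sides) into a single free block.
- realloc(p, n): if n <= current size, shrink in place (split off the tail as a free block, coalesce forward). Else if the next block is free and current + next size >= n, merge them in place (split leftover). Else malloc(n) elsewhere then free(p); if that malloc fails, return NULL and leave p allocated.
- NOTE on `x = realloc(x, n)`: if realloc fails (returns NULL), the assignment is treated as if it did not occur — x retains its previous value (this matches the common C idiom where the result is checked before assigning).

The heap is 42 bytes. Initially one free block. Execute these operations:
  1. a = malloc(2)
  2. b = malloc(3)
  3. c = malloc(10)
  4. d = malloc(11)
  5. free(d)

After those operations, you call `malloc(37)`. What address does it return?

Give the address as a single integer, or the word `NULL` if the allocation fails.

Answer: NULL

Derivation:
Op 1: a = malloc(2) -> a = 0; heap: [0-1 ALLOC][2-41 FREE]
Op 2: b = malloc(3) -> b = 2; heap: [0-1 ALLOC][2-4 ALLOC][5-41 FREE]
Op 3: c = malloc(10) -> c = 5; heap: [0-1 ALLOC][2-4 ALLOC][5-14 ALLOC][15-41 FREE]
Op 4: d = malloc(11) -> d = 15; heap: [0-1 ALLOC][2-4 ALLOC][5-14 ALLOC][15-25 ALLOC][26-41 FREE]
Op 5: free(d) -> (freed d); heap: [0-1 ALLOC][2-4 ALLOC][5-14 ALLOC][15-41 FREE]
malloc(37): first-fit scan over [0-1 ALLOC][2-4 ALLOC][5-14 ALLOC][15-41 FREE] -> NULL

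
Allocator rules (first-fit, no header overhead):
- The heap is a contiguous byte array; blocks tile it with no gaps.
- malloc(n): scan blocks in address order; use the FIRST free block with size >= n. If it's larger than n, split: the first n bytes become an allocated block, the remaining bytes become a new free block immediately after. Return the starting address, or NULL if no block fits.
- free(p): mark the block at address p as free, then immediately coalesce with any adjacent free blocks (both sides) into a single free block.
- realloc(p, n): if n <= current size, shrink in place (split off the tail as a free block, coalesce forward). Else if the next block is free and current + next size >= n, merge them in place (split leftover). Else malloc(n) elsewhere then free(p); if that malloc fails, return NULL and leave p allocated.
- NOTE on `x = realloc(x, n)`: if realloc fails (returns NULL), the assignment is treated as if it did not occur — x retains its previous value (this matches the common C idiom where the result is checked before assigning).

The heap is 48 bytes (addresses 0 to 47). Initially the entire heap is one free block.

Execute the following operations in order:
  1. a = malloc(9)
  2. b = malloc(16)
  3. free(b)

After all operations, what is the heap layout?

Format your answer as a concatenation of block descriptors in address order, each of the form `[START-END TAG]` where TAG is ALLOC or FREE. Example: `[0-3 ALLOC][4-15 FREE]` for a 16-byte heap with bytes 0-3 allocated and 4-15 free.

Op 1: a = malloc(9) -> a = 0; heap: [0-8 ALLOC][9-47 FREE]
Op 2: b = malloc(16) -> b = 9; heap: [0-8 ALLOC][9-24 ALLOC][25-47 FREE]
Op 3: free(b) -> (freed b); heap: [0-8 ALLOC][9-47 FREE]

Answer: [0-8 ALLOC][9-47 FREE]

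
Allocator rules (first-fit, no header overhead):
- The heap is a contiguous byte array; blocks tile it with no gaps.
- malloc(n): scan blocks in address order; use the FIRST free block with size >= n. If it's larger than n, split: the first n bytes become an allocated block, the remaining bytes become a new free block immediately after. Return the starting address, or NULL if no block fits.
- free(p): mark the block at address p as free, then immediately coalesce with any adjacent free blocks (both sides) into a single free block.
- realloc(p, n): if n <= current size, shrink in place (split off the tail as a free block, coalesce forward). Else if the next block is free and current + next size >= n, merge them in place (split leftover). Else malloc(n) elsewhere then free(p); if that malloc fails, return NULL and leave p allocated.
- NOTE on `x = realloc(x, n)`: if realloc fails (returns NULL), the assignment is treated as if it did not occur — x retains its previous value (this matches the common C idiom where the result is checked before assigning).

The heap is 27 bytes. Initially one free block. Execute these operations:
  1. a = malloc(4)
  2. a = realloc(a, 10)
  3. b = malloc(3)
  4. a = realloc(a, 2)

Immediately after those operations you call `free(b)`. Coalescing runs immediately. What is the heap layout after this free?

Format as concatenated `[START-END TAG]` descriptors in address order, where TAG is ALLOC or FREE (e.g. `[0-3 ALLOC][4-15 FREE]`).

Answer: [0-1 ALLOC][2-26 FREE]

Derivation:
Op 1: a = malloc(4) -> a = 0; heap: [0-3 ALLOC][4-26 FREE]
Op 2: a = realloc(a, 10) -> a = 0; heap: [0-9 ALLOC][10-26 FREE]
Op 3: b = malloc(3) -> b = 10; heap: [0-9 ALLOC][10-12 ALLOC][13-26 FREE]
Op 4: a = realloc(a, 2) -> a = 0; heap: [0-1 ALLOC][2-9 FREE][10-12 ALLOC][13-26 FREE]
free(b): b = 10 -> block [10-12 ALLOC]; mark free, coalesce with adjacent free neighbors -> [0-1 ALLOC][2-26 FREE]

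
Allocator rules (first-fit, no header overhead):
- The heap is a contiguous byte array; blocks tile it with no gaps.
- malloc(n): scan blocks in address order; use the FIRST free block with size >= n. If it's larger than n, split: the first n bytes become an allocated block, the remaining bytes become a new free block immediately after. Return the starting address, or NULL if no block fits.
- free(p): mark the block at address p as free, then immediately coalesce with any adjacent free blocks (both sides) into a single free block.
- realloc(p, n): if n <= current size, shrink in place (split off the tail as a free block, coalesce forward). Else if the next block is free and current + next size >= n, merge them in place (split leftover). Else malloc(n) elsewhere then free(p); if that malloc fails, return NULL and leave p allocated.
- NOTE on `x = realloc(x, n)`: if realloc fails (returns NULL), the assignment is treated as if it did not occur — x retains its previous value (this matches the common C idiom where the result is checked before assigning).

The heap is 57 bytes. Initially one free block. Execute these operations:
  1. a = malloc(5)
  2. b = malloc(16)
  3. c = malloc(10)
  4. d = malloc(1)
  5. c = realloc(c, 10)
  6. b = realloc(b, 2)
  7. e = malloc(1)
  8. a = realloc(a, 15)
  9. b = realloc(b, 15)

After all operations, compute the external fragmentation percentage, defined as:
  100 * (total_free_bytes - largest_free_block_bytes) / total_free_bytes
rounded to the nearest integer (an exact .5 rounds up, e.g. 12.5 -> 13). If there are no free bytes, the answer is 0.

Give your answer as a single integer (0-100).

Answer: 54

Derivation:
Op 1: a = malloc(5) -> a = 0; heap: [0-4 ALLOC][5-56 FREE]
Op 2: b = malloc(16) -> b = 5; heap: [0-4 ALLOC][5-20 ALLOC][21-56 FREE]
Op 3: c = malloc(10) -> c = 21; heap: [0-4 ALLOC][5-20 ALLOC][21-30 ALLOC][31-56 FREE]
Op 4: d = malloc(1) -> d = 31; heap: [0-4 ALLOC][5-20 ALLOC][21-30 ALLOC][31-31 ALLOC][32-56 FREE]
Op 5: c = realloc(c, 10) -> c = 21; heap: [0-4 ALLOC][5-20 ALLOC][21-30 ALLOC][31-31 ALLOC][32-56 FREE]
Op 6: b = realloc(b, 2) -> b = 5; heap: [0-4 ALLOC][5-6 ALLOC][7-20 FREE][21-30 ALLOC][31-31 ALLOC][32-56 FREE]
Op 7: e = malloc(1) -> e = 7; heap: [0-4 ALLOC][5-6 ALLOC][7-7 ALLOC][8-20 FREE][21-30 ALLOC][31-31 ALLOC][32-56 FREE]
Op 8: a = realloc(a, 15) -> a = 32; heap: [0-4 FREE][5-6 ALLOC][7-7 ALLOC][8-20 FREE][21-30 ALLOC][31-31 ALLOC][32-46 ALLOC][47-56 FREE]
Op 9: b = realloc(b, 15) -> NULL (b unchanged); heap: [0-4 FREE][5-6 ALLOC][7-7 ALLOC][8-20 FREE][21-30 ALLOC][31-31 ALLOC][32-46 ALLOC][47-56 FREE]
Free blocks: [5 13 10] total_free=28 largest=13 -> 100*(28-13)/28 = 1500/28 ≈ 53.571 -> rounds to 54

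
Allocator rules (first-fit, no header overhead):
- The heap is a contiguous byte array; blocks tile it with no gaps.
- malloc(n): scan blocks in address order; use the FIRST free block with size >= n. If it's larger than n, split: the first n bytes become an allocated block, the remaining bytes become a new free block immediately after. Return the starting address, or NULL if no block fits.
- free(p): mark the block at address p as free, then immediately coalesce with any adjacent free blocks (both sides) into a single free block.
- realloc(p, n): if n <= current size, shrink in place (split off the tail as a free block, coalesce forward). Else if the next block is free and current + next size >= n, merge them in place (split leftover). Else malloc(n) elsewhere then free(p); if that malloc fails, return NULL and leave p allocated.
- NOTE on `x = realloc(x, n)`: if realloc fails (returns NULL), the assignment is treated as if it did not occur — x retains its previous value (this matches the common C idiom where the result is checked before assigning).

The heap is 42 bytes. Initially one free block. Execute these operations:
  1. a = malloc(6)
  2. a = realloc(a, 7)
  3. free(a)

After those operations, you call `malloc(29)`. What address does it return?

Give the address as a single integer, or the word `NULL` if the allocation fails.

Op 1: a = malloc(6) -> a = 0; heap: [0-5 ALLOC][6-41 FREE]
Op 2: a = realloc(a, 7) -> a = 0; heap: [0-6 ALLOC][7-41 FREE]
Op 3: free(a) -> (freed a); heap: [0-41 FREE]
malloc(29): first-fit scan over [0-41 FREE] -> 0

Answer: 0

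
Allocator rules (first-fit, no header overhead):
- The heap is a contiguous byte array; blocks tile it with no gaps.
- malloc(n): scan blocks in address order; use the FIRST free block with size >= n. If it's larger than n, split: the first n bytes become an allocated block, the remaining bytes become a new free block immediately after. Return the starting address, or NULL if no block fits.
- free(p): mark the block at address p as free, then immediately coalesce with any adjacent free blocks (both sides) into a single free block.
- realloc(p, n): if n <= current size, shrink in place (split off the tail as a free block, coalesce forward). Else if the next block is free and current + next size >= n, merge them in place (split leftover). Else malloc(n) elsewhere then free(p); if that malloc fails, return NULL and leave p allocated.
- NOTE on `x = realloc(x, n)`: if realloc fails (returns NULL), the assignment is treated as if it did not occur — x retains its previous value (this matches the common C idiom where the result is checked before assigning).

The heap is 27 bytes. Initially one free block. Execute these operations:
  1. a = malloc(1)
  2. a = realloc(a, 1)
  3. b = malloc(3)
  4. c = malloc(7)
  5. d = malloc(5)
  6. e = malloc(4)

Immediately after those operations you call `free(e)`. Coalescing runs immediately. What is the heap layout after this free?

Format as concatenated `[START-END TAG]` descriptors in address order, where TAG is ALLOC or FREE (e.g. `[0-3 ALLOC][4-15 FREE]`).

Op 1: a = malloc(1) -> a = 0; heap: [0-0 ALLOC][1-26 FREE]
Op 2: a = realloc(a, 1) -> a = 0; heap: [0-0 ALLOC][1-26 FREE]
Op 3: b = malloc(3) -> b = 1; heap: [0-0 ALLOC][1-3 ALLOC][4-26 FREE]
Op 4: c = malloc(7) -> c = 4; heap: [0-0 ALLOC][1-3 ALLOC][4-10 ALLOC][11-26 FREE]
Op 5: d = malloc(5) -> d = 11; heap: [0-0 ALLOC][1-3 ALLOC][4-10 ALLOC][11-15 ALLOC][16-26 FREE]
Op 6: e = malloc(4) -> e = 16; heap: [0-0 ALLOC][1-3 ALLOC][4-10 ALLOC][11-15 ALLOC][16-19 ALLOC][20-26 FREE]
free(e): e = 16 -> block [16-19 ALLOC]; mark free, coalesce with adjacent free neighbors -> [0-0 ALLOC][1-3 ALLOC][4-10 ALLOC][11-15 ALLOC][16-26 FREE]

Answer: [0-0 ALLOC][1-3 ALLOC][4-10 ALLOC][11-15 ALLOC][16-26 FREE]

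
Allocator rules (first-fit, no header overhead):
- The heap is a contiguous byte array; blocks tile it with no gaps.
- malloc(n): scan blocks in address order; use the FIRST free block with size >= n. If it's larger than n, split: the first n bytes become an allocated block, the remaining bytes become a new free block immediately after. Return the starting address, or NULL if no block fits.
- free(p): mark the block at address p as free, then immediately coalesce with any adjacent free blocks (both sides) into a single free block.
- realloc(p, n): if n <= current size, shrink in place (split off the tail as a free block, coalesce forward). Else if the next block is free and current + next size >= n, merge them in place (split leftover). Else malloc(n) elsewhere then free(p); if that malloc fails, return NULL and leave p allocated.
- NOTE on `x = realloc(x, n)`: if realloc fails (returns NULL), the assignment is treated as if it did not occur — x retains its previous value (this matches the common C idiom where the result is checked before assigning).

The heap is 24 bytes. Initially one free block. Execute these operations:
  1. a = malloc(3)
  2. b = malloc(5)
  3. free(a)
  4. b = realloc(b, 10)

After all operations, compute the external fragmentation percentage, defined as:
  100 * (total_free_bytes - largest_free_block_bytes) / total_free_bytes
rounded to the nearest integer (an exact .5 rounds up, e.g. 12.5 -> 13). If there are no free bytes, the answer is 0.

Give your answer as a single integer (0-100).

Answer: 21

Derivation:
Op 1: a = malloc(3) -> a = 0; heap: [0-2 ALLOC][3-23 FREE]
Op 2: b = malloc(5) -> b = 3; heap: [0-2 ALLOC][3-7 ALLOC][8-23 FREE]
Op 3: free(a) -> (freed a); heap: [0-2 FREE][3-7 ALLOC][8-23 FREE]
Op 4: b = realloc(b, 10) -> b = 3; heap: [0-2 FREE][3-12 ALLOC][13-23 FREE]
Free blocks: [3 11] total_free=14 largest=11 -> 100*(14-11)/14 = 300/14 ≈ 21.429 -> rounds to 21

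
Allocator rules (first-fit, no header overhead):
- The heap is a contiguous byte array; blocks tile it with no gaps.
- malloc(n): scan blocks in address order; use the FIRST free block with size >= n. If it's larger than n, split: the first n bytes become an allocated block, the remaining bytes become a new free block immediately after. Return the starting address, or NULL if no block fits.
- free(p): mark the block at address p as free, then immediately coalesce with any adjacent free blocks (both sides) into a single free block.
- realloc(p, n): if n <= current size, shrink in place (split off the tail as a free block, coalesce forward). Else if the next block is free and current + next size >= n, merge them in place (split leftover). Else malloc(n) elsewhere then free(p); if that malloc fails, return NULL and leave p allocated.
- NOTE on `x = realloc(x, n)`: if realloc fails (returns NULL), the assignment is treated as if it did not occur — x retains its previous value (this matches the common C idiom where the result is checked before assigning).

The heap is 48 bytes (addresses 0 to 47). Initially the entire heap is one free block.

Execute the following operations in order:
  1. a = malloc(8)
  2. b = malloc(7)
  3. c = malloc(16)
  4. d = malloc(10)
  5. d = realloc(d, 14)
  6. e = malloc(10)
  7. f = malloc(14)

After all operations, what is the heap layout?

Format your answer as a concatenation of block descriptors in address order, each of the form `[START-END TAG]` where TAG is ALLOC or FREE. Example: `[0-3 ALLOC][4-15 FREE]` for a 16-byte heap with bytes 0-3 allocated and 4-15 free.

Answer: [0-7 ALLOC][8-14 ALLOC][15-30 ALLOC][31-44 ALLOC][45-47 FREE]

Derivation:
Op 1: a = malloc(8) -> a = 0; heap: [0-7 ALLOC][8-47 FREE]
Op 2: b = malloc(7) -> b = 8; heap: [0-7 ALLOC][8-14 ALLOC][15-47 FREE]
Op 3: c = malloc(16) -> c = 15; heap: [0-7 ALLOC][8-14 ALLOC][15-30 ALLOC][31-47 FREE]
Op 4: d = malloc(10) -> d = 31; heap: [0-7 ALLOC][8-14 ALLOC][15-30 ALLOC][31-40 ALLOC][41-47 FREE]
Op 5: d = realloc(d, 14) -> d = 31; heap: [0-7 ALLOC][8-14 ALLOC][15-30 ALLOC][31-44 ALLOC][45-47 FREE]
Op 6: e = malloc(10) -> e = NULL; heap: [0-7 ALLOC][8-14 ALLOC][15-30 ALLOC][31-44 ALLOC][45-47 FREE]
Op 7: f = malloc(14) -> f = NULL; heap: [0-7 ALLOC][8-14 ALLOC][15-30 ALLOC][31-44 ALLOC][45-47 FREE]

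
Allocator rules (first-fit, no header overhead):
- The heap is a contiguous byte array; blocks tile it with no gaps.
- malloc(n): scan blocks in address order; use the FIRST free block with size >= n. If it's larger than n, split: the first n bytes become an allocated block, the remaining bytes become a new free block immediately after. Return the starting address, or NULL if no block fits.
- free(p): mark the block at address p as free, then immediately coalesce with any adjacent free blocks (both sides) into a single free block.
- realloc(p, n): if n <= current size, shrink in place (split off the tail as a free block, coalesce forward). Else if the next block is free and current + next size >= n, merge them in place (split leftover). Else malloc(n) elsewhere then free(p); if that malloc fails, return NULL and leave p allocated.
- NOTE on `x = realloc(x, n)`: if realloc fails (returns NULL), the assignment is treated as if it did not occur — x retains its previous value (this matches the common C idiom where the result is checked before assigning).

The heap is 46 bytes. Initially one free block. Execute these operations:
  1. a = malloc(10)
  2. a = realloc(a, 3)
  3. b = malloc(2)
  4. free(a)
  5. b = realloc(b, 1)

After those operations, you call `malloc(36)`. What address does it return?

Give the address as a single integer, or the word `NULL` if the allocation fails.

Op 1: a = malloc(10) -> a = 0; heap: [0-9 ALLOC][10-45 FREE]
Op 2: a = realloc(a, 3) -> a = 0; heap: [0-2 ALLOC][3-45 FREE]
Op 3: b = malloc(2) -> b = 3; heap: [0-2 ALLOC][3-4 ALLOC][5-45 FREE]
Op 4: free(a) -> (freed a); heap: [0-2 FREE][3-4 ALLOC][5-45 FREE]
Op 5: b = realloc(b, 1) -> b = 3; heap: [0-2 FREE][3-3 ALLOC][4-45 FREE]
malloc(36): first-fit scan over [0-2 FREE][3-3 ALLOC][4-45 FREE] -> 4

Answer: 4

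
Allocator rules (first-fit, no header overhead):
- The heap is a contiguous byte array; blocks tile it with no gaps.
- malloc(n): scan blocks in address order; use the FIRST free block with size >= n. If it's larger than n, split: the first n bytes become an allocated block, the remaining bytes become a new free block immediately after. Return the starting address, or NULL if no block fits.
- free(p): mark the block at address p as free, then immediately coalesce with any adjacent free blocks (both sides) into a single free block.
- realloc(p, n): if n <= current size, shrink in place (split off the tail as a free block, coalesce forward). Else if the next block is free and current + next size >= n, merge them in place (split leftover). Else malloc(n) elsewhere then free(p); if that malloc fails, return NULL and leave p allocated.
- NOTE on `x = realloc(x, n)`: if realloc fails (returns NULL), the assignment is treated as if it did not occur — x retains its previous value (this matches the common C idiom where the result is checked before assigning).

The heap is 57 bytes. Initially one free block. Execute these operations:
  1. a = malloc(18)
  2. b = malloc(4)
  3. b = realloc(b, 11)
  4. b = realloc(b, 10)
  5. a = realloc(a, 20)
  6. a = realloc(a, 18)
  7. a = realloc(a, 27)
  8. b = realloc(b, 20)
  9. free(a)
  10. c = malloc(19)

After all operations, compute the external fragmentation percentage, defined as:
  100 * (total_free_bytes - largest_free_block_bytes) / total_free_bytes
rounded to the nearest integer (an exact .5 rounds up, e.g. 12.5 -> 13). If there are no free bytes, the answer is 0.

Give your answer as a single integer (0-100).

Answer: 36

Derivation:
Op 1: a = malloc(18) -> a = 0; heap: [0-17 ALLOC][18-56 FREE]
Op 2: b = malloc(4) -> b = 18; heap: [0-17 ALLOC][18-21 ALLOC][22-56 FREE]
Op 3: b = realloc(b, 11) -> b = 18; heap: [0-17 ALLOC][18-28 ALLOC][29-56 FREE]
Op 4: b = realloc(b, 10) -> b = 18; heap: [0-17 ALLOC][18-27 ALLOC][28-56 FREE]
Op 5: a = realloc(a, 20) -> a = 28; heap: [0-17 FREE][18-27 ALLOC][28-47 ALLOC][48-56 FREE]
Op 6: a = realloc(a, 18) -> a = 28; heap: [0-17 FREE][18-27 ALLOC][28-45 ALLOC][46-56 FREE]
Op 7: a = realloc(a, 27) -> a = 28; heap: [0-17 FREE][18-27 ALLOC][28-54 ALLOC][55-56 FREE]
Op 8: b = realloc(b, 20) -> NULL (b unchanged); heap: [0-17 FREE][18-27 ALLOC][28-54 ALLOC][55-56 FREE]
Op 9: free(a) -> (freed a); heap: [0-17 FREE][18-27 ALLOC][28-56 FREE]
Op 10: c = malloc(19) -> c = 28; heap: [0-17 FREE][18-27 ALLOC][28-46 ALLOC][47-56 FREE]
Free blocks: [18 10] total_free=28 largest=18 -> 100*(28-18)/28 = 1000/28 ≈ 35.714 -> rounds to 36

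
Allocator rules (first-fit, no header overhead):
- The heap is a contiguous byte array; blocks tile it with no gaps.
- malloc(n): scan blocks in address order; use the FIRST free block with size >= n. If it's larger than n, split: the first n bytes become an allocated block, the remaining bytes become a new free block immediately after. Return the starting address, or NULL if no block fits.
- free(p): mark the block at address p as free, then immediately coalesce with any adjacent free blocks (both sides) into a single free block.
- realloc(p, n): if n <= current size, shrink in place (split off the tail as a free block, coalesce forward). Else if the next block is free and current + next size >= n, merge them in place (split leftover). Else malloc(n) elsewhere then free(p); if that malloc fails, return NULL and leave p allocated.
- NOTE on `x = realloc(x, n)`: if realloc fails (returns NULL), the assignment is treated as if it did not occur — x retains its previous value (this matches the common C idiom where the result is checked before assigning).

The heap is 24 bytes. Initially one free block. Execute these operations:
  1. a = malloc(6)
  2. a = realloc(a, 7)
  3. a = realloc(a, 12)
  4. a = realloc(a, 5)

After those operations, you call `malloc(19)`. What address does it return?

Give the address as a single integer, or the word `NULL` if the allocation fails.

Op 1: a = malloc(6) -> a = 0; heap: [0-5 ALLOC][6-23 FREE]
Op 2: a = realloc(a, 7) -> a = 0; heap: [0-6 ALLOC][7-23 FREE]
Op 3: a = realloc(a, 12) -> a = 0; heap: [0-11 ALLOC][12-23 FREE]
Op 4: a = realloc(a, 5) -> a = 0; heap: [0-4 ALLOC][5-23 FREE]
malloc(19): first-fit scan over [0-4 ALLOC][5-23 FREE] -> 5

Answer: 5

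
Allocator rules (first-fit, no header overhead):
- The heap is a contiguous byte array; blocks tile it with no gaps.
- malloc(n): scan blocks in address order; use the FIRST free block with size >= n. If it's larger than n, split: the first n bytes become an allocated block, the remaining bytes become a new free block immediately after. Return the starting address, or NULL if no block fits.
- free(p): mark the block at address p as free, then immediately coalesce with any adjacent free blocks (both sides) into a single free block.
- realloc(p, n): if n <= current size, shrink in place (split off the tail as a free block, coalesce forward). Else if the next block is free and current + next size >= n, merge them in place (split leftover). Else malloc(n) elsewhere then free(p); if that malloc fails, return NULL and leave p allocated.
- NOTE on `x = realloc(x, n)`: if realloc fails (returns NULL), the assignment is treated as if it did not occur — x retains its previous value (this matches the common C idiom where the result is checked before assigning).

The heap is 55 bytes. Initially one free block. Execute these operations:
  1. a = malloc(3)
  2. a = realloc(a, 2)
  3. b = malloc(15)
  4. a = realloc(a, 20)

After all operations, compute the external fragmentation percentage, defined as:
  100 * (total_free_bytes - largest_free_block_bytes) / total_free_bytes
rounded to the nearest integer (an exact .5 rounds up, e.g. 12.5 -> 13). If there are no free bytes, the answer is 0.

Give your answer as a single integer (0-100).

Answer: 10

Derivation:
Op 1: a = malloc(3) -> a = 0; heap: [0-2 ALLOC][3-54 FREE]
Op 2: a = realloc(a, 2) -> a = 0; heap: [0-1 ALLOC][2-54 FREE]
Op 3: b = malloc(15) -> b = 2; heap: [0-1 ALLOC][2-16 ALLOC][17-54 FREE]
Op 4: a = realloc(a, 20) -> a = 17; heap: [0-1 FREE][2-16 ALLOC][17-36 ALLOC][37-54 FREE]
Free blocks: [2 18] total_free=20 largest=18 -> 100*(20-18)/20 = 200/20 = 10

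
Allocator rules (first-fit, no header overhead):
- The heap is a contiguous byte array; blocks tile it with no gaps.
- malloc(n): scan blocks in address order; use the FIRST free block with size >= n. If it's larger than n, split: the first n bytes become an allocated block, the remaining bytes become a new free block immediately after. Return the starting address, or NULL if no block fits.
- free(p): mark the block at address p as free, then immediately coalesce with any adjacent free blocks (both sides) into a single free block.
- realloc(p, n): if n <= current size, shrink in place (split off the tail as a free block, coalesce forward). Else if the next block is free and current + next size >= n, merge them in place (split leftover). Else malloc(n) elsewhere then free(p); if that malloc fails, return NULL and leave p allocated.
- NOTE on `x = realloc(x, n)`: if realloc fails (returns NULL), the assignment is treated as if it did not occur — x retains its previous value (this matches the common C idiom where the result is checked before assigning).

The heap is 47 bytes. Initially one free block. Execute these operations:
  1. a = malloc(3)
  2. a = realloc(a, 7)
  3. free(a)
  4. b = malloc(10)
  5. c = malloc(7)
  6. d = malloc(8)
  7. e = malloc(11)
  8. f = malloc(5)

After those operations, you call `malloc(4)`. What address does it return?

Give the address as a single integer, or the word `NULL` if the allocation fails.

Answer: 41

Derivation:
Op 1: a = malloc(3) -> a = 0; heap: [0-2 ALLOC][3-46 FREE]
Op 2: a = realloc(a, 7) -> a = 0; heap: [0-6 ALLOC][7-46 FREE]
Op 3: free(a) -> (freed a); heap: [0-46 FREE]
Op 4: b = malloc(10) -> b = 0; heap: [0-9 ALLOC][10-46 FREE]
Op 5: c = malloc(7) -> c = 10; heap: [0-9 ALLOC][10-16 ALLOC][17-46 FREE]
Op 6: d = malloc(8) -> d = 17; heap: [0-9 ALLOC][10-16 ALLOC][17-24 ALLOC][25-46 FREE]
Op 7: e = malloc(11) -> e = 25; heap: [0-9 ALLOC][10-16 ALLOC][17-24 ALLOC][25-35 ALLOC][36-46 FREE]
Op 8: f = malloc(5) -> f = 36; heap: [0-9 ALLOC][10-16 ALLOC][17-24 ALLOC][25-35 ALLOC][36-40 ALLOC][41-46 FREE]
malloc(4): first-fit scan over [0-9 ALLOC][10-16 ALLOC][17-24 ALLOC][25-35 ALLOC][36-40 ALLOC][41-46 FREE] -> 41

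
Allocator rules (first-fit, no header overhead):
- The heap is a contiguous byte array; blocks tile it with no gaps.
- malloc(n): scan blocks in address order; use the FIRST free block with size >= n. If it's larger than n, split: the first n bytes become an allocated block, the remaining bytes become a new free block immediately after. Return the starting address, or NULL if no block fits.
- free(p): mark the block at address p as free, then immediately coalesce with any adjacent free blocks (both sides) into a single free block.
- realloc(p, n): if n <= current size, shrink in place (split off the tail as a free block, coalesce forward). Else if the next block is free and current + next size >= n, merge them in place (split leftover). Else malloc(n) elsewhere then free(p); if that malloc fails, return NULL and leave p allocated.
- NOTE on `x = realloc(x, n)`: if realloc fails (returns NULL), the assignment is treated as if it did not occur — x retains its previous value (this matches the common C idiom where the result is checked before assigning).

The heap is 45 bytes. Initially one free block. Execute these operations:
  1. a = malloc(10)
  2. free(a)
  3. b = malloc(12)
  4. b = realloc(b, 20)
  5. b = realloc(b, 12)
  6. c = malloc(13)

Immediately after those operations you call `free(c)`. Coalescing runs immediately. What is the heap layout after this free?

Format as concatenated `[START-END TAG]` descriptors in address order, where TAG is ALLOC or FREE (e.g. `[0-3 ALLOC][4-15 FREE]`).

Answer: [0-11 ALLOC][12-44 FREE]

Derivation:
Op 1: a = malloc(10) -> a = 0; heap: [0-9 ALLOC][10-44 FREE]
Op 2: free(a) -> (freed a); heap: [0-44 FREE]
Op 3: b = malloc(12) -> b = 0; heap: [0-11 ALLOC][12-44 FREE]
Op 4: b = realloc(b, 20) -> b = 0; heap: [0-19 ALLOC][20-44 FREE]
Op 5: b = realloc(b, 12) -> b = 0; heap: [0-11 ALLOC][12-44 FREE]
Op 6: c = malloc(13) -> c = 12; heap: [0-11 ALLOC][12-24 ALLOC][25-44 FREE]
free(c): c = 12 -> block [12-24 ALLOC]; mark free, coalesce with adjacent free neighbors -> [0-11 ALLOC][12-44 FREE]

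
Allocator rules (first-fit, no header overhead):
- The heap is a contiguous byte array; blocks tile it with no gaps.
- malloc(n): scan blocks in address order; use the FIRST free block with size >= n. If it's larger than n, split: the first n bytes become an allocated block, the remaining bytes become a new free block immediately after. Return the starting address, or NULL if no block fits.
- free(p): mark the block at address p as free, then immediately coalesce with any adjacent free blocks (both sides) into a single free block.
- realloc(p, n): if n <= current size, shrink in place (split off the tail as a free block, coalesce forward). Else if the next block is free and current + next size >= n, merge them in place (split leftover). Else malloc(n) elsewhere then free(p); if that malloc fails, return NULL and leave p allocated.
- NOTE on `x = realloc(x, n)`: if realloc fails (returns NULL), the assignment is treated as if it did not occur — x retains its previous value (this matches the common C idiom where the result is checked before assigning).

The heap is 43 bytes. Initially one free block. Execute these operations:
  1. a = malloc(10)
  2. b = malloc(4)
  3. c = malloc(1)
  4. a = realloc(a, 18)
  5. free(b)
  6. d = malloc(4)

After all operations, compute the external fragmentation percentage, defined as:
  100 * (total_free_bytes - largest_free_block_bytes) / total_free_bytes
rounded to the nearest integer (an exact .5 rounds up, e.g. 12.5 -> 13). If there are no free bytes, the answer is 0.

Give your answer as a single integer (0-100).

Answer: 50

Derivation:
Op 1: a = malloc(10) -> a = 0; heap: [0-9 ALLOC][10-42 FREE]
Op 2: b = malloc(4) -> b = 10; heap: [0-9 ALLOC][10-13 ALLOC][14-42 FREE]
Op 3: c = malloc(1) -> c = 14; heap: [0-9 ALLOC][10-13 ALLOC][14-14 ALLOC][15-42 FREE]
Op 4: a = realloc(a, 18) -> a = 15; heap: [0-9 FREE][10-13 ALLOC][14-14 ALLOC][15-32 ALLOC][33-42 FREE]
Op 5: free(b) -> (freed b); heap: [0-13 FREE][14-14 ALLOC][15-32 ALLOC][33-42 FREE]
Op 6: d = malloc(4) -> d = 0; heap: [0-3 ALLOC][4-13 FREE][14-14 ALLOC][15-32 ALLOC][33-42 FREE]
Free blocks: [10 10] total_free=20 largest=10 -> 100*(20-10)/20 = 1000/20 = 50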